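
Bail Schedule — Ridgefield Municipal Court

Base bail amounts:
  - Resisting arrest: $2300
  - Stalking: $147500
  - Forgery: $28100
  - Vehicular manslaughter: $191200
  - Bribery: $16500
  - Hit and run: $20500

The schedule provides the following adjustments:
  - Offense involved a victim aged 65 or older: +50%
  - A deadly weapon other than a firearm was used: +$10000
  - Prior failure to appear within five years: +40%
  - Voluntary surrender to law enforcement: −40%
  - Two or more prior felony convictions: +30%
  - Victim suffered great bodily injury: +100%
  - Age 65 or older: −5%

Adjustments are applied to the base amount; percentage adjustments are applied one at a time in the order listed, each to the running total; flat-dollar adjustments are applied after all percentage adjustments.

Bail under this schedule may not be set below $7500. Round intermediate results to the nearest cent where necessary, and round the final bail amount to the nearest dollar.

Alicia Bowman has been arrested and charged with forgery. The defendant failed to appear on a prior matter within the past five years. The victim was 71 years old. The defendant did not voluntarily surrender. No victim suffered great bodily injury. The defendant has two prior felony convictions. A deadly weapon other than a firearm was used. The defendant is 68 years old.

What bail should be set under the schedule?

$82877

Base amounts from the schedule: forgery $28100.
Single charge. Combined base = $28100.
Offense involved a victim aged 65 or older (+50%): $28100 × 1.5 = $42150.
Prior failure to appear within five years (+40%): $42150 × 1.4 = $59010.
Two or more prior felony convictions (+30%): $59010 × 1.3 = $76713.
Age 65 or older (−5%): $76713 × 0.95 = $72877.35.
A deadly weapon other than a firearm was used (+$10000 flat): $72877.35 + $10000 = $82877.35.
$82877.35 is at or above the $7500 minimum.
Rounded to the nearest dollar: $82877.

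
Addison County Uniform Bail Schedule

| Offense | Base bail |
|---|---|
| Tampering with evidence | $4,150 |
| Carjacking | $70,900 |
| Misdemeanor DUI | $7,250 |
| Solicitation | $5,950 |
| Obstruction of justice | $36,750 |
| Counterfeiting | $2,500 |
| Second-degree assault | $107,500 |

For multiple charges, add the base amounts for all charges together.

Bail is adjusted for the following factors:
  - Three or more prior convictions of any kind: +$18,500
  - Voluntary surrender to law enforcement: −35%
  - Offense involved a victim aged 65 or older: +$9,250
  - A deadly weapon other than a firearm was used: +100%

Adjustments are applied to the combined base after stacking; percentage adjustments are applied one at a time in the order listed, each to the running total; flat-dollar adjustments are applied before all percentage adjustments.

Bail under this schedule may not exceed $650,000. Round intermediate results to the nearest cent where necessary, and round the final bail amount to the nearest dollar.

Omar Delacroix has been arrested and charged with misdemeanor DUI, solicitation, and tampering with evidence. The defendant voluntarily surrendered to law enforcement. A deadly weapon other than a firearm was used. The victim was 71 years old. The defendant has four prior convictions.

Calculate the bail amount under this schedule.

$58,630

Base amounts from the schedule: misdemeanor DUI $7,250; solicitation $5,950; tampering with evidence $4,150.
Stacking rule: sum of all bases. $7,250 + $5,950 + $4,150 = $17,350.
Three or more prior convictions of any kind (+$18,500 flat): $17,350 + $18,500 = $35,850.
Offense involved a victim aged 65 or older (+$9,250 flat): $35,850 + $9,250 = $45,100.
Voluntary surrender to law enforcement (−35%): $45,100 × 0.65 = $29,315.
A deadly weapon other than a firearm was used (+100%): $29,315 × 2 = $58,630.
$58,630 is within the $650,000 maximum.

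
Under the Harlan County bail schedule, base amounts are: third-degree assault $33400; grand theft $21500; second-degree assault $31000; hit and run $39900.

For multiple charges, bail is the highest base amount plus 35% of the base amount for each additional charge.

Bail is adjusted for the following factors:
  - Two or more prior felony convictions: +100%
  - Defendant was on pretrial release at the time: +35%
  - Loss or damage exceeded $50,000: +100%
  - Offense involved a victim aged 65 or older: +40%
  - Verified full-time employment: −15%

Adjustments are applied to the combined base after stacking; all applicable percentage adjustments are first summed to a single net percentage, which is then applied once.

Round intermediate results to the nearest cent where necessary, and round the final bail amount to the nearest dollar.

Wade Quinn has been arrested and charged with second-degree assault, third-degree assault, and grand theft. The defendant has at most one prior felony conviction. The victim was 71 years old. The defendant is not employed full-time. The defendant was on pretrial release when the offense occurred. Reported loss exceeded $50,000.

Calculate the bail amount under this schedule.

Base amounts from the schedule: second-degree assault $31000; third-degree assault $33400; grand theft $21500.
Stacking rule: highest base plus 35% of each additional charge. Highest is third-degree assault at $33400. Additional: $31000 × 35% = $10850; $21500 × 35% = $7525. Combined base = $33400 + $18375 = $51775.
Net percentage adjustment: +35% +100% +40% = +175%. $51775 × 2.75 = $142381.25.
Rounded to the nearest dollar: $142381.

$142381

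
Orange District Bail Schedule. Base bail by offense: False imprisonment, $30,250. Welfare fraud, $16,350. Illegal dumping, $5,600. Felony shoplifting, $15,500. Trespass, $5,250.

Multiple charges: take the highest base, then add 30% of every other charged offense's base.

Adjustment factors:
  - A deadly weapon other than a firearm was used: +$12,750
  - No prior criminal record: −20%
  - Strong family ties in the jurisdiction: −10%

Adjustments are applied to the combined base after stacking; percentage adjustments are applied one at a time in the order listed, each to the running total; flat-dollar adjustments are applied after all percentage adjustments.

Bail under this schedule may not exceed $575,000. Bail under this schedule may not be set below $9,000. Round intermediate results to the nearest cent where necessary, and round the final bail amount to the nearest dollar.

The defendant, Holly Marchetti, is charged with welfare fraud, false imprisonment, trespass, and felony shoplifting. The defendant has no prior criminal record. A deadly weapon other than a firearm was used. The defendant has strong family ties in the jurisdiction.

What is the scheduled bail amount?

$42,544

Base amounts from the schedule: welfare fraud $16,350; false imprisonment $30,250; trespass $5,250; felony shoplifting $15,500.
Stacking rule: highest base plus 30% of each additional charge. Highest is false imprisonment at $30,250. Additional: $16,350 × 30% = $4,905; $5,250 × 30% = $1,575; $15,500 × 30% = $4,650. Combined base = $30,250 + $11,130 = $41,380.
No prior criminal record (−20%): $41,380 × 0.8 = $33,104.
Strong family ties in the jurisdiction (−10%): $33,104 × 0.9 = $29,793.60.
A deadly weapon other than a firearm was used (+$12,750 flat): $29,793.60 + $12,750 = $42,543.60.
$42,543.60 is within the $575,000 maximum.
$42,543.60 is at or above the $9,000 minimum.
Rounded to the nearest dollar: $42,544.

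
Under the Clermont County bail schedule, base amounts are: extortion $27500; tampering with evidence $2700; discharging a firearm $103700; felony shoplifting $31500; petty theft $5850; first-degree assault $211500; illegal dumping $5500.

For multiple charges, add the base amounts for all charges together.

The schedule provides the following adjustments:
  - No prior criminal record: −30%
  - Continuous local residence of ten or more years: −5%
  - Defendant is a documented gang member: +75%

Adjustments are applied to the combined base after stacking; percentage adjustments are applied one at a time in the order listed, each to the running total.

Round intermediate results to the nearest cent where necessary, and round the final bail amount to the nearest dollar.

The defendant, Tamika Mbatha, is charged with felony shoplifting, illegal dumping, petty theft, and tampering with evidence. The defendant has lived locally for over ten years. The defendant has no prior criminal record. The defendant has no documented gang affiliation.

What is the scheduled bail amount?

$30291

Base amounts from the schedule: felony shoplifting $31500; illegal dumping $5500; petty theft $5850; tampering with evidence $2700.
Stacking rule: sum of all bases. $31500 + $5500 + $5850 + $2700 = $45550.
No prior criminal record (−30%): $45550 × 0.7 = $31885.
Continuous local residence of ten or more years (−5%): $31885 × 0.95 = $30290.75.
Rounded to the nearest dollar: $30291.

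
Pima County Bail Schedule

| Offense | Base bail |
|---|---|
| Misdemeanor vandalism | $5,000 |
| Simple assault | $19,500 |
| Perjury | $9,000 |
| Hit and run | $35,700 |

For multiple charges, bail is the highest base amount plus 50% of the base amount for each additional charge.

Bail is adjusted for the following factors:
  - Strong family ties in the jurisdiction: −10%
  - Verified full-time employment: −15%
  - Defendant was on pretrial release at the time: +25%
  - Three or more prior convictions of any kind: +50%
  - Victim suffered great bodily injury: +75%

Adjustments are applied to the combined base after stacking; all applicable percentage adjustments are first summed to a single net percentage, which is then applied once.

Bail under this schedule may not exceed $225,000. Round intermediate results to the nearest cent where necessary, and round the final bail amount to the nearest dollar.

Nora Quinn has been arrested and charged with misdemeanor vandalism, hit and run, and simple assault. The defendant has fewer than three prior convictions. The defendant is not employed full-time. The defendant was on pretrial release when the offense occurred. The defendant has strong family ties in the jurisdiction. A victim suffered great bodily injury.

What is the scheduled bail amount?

Base amounts from the schedule: misdemeanor vandalism $5,000; hit and run $35,700; simple assault $19,500.
Stacking rule: highest base plus 50% of each additional charge. Highest is hit and run at $35,700. Additional: $5,000 × 50% = $2,500; $19,500 × 50% = $9,750. Combined base = $35,700 + $12,250 = $47,950.
Net percentage adjustment: −10% +25% +75% = +90%. $47,950 × 1.9 = $91,105.
$91,105 is within the $225,000 maximum.

$91,105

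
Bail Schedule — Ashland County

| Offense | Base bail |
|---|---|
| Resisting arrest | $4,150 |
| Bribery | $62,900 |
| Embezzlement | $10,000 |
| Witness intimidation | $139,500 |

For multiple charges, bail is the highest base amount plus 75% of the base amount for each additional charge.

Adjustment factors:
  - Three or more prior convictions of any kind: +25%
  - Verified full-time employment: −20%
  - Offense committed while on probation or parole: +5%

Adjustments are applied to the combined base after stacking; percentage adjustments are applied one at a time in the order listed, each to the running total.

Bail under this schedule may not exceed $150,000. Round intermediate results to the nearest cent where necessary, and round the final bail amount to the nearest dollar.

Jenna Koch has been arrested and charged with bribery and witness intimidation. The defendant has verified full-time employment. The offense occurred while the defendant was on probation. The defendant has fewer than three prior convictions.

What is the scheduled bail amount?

Base amounts from the schedule: bribery $62,900; witness intimidation $139,500.
Stacking rule: highest base plus 75% of each additional charge. Highest is witness intimidation at $139,500. Additional: $62,900 × 75% = $47,175. Combined base = $139,500 + $47,175 = $186,675.
Verified full-time employment (−20%): $186,675 × 0.8 = $149,340.
Offense committed while on probation or parole (+5%): $149,340 × 1.05 = $156,807.
Result $156,807 exceeds the maximum of $150,000; bail is capped at $150,000.

$150,000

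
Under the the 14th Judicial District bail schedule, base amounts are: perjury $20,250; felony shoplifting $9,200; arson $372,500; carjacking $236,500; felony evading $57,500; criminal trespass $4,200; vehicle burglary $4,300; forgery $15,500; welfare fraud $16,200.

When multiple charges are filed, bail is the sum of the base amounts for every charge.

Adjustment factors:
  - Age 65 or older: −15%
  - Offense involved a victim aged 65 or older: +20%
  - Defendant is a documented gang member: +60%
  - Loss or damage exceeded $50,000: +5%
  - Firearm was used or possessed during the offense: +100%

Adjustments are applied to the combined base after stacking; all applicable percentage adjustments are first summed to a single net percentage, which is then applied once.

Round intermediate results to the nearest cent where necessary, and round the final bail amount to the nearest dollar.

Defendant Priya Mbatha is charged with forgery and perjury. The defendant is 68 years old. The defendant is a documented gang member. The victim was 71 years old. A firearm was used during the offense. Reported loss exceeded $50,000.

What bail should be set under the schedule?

Base amounts from the schedule: forgery $15,500; perjury $20,250.
Stacking rule: sum of all bases. $15,500 + $20,250 = $35,750.
Net percentage adjustment: −15% +20% +60% +5% +100% = +170%. $35,750 × 2.7 = $96,525.

$96,525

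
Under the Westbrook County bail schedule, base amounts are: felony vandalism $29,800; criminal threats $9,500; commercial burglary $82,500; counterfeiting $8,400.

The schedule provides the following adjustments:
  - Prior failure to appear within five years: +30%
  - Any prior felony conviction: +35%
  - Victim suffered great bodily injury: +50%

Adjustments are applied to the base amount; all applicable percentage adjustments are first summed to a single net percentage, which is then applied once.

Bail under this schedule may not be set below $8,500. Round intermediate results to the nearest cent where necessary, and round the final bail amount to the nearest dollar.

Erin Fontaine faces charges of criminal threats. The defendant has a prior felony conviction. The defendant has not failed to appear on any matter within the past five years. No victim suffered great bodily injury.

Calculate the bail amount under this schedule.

Base amounts from the schedule: criminal threats $9,500.
Single charge. Combined base = $9,500.
Any prior felony conviction (+35%): $9,500 × 1.35 = $12,825.
$12,825 is at or above the $8,500 minimum.

$12,825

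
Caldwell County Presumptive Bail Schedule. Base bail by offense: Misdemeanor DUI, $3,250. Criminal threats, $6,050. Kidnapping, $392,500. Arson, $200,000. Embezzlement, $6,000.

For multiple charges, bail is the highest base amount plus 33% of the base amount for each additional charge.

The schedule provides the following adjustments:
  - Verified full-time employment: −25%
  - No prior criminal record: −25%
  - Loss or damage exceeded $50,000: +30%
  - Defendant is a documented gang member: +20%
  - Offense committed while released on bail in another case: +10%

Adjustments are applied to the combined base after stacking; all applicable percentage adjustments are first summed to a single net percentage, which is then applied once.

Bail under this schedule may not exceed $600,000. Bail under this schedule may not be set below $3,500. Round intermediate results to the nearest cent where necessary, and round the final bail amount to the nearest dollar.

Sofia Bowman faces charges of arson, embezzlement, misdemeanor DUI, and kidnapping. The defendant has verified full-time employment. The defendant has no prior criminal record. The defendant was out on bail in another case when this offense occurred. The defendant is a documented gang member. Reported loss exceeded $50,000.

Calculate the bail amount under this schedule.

Base amounts from the schedule: arson $200,000; embezzlement $6,000; misdemeanor DUI $3,250; kidnapping $392,500.
Stacking rule: highest base plus 33% of each additional charge. Highest is kidnapping at $392,500. Additional: $200,000 × 33% = $66,000; $6,000 × 33% = $1,980; $3,250 × 33% = $1,072.50. Combined base = $392,500 + $69,052.50 = $461,552.50.
Net percentage adjustment: −25% −25% +30% +20% +10% = +10%. $461,552.50 × 1.1 = $507,707.75.
$507,707.75 is within the $600,000 maximum.
$507,707.75 is at or above the $3,500 minimum.
Rounded to the nearest dollar: $507,708.

$507,708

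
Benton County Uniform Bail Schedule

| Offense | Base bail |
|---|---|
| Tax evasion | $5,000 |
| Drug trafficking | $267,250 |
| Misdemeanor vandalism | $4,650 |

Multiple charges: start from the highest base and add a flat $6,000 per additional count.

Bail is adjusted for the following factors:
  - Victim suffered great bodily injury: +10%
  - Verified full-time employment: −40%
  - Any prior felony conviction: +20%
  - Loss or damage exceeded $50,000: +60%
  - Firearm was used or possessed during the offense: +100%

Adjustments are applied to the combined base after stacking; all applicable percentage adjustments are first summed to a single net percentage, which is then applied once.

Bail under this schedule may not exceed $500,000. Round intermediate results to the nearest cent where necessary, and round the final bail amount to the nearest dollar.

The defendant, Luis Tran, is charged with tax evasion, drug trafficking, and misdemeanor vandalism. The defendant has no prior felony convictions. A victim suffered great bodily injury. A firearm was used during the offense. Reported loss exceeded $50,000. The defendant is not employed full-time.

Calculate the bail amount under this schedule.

Base amounts from the schedule: tax evasion $5,000; drug trafficking $267,250; misdemeanor vandalism $4,650.
Stacking rule: highest base plus $6,000 per additional charge. Highest is drug trafficking at $267,250; 2 additional charges → +$12,000. Combined base = $279,250.
Net percentage adjustment: +10% +60% +100% = +170%. $279,250 × 2.7 = $753,975.
Result $753,975 exceeds the maximum of $500,000; bail is capped at $500,000.

$500,000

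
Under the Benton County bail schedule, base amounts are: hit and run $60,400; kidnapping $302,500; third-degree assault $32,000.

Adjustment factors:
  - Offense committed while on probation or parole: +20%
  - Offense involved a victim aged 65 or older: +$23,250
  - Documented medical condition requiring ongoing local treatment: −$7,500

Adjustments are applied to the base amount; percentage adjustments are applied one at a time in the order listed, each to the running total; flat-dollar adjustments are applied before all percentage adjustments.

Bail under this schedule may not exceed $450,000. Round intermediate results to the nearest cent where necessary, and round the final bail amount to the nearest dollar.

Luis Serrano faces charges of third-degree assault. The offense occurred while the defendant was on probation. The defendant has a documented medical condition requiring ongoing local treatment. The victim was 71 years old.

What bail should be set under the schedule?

Base amounts from the schedule: third-degree assault $32,000.
Single charge. Combined base = $32,000.
Offense involved a victim aged 65 or older (+$23,250 flat): $32,000 + $23,250 = $55,250.
Documented medical condition requiring ongoing local treatment (−$7,500 flat): $55,250 − $7,500 = $47,750.
Offense committed while on probation or parole (+20%): $47,750 × 1.2 = $57,300.
$57,300 is within the $450,000 maximum.

$57,300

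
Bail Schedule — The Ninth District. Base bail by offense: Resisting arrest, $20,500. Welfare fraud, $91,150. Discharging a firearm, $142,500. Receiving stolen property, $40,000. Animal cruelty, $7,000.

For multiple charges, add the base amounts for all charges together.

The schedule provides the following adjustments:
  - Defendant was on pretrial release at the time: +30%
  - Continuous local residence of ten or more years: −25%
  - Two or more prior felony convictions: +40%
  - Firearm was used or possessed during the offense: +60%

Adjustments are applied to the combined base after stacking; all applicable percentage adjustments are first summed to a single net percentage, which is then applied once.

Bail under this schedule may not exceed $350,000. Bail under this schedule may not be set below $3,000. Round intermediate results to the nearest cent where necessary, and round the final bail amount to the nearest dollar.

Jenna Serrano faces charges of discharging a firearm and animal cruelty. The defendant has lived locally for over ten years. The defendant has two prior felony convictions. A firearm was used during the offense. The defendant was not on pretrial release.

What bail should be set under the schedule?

$261,625

Base amounts from the schedule: discharging a firearm $142,500; animal cruelty $7,000.
Stacking rule: sum of all bases. $142,500 + $7,000 = $149,500.
Net percentage adjustment: −25% +40% +60% = +75%. $149,500 × 1.75 = $261,625.
$261,625 is within the $350,000 maximum.
$261,625 is at or above the $3,000 minimum.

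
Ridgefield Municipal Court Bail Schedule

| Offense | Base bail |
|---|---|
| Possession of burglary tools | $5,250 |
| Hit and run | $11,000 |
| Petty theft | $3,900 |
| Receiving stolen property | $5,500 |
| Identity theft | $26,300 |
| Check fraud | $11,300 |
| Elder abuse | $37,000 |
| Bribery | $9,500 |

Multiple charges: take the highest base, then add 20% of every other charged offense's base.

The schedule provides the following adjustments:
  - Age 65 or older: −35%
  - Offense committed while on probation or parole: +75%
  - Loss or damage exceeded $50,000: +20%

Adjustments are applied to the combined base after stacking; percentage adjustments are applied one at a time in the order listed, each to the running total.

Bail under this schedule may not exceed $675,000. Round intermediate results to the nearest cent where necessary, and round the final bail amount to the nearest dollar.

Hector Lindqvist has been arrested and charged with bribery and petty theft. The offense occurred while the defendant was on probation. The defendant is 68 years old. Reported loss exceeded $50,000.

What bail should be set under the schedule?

$14,032

Base amounts from the schedule: bribery $9,500; petty theft $3,900.
Stacking rule: highest base plus 20% of each additional charge. Highest is bribery at $9,500. Additional: $3,900 × 20% = $780. Combined base = $9,500 + $780 = $10,280.
Age 65 or older (−35%): $10,280 × 0.65 = $6,682.
Offense committed while on probation or parole (+75%): $6,682 × 1.75 = $11,693.50.
Loss or damage exceeded $50,000 (+20%): $11,693.50 × 1.2 = $14,032.20.
$14,032.20 is within the $675,000 maximum.
Rounded to the nearest dollar: $14,032.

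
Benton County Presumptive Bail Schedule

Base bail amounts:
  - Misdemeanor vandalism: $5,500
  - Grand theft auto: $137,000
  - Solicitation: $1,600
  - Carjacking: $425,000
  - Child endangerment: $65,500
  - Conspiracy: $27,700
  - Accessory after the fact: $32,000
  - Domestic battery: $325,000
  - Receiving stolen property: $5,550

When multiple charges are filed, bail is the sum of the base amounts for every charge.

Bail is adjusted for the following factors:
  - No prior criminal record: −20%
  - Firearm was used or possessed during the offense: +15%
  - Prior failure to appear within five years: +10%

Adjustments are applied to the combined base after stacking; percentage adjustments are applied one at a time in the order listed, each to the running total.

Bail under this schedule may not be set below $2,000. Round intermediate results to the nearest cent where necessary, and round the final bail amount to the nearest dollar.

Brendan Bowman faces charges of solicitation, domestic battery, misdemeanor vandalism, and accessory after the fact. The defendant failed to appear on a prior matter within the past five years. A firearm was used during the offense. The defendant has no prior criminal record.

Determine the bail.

$368,469

Base amounts from the schedule: solicitation $1,600; domestic battery $325,000; misdemeanor vandalism $5,500; accessory after the fact $32,000.
Stacking rule: sum of all bases. $1,600 + $325,000 + $5,500 + $32,000 = $364,100.
No prior criminal record (−20%): $364,100 × 0.8 = $291,280.
Firearm was used or possessed during the offense (+15%): $291,280 × 1.15 = $334,972.
Prior failure to appear within five years (+10%): $334,972 × 1.1 = $368,469.20.
$368,469.20 is at or above the $2,000 minimum.
Rounded to the nearest dollar: $368,469.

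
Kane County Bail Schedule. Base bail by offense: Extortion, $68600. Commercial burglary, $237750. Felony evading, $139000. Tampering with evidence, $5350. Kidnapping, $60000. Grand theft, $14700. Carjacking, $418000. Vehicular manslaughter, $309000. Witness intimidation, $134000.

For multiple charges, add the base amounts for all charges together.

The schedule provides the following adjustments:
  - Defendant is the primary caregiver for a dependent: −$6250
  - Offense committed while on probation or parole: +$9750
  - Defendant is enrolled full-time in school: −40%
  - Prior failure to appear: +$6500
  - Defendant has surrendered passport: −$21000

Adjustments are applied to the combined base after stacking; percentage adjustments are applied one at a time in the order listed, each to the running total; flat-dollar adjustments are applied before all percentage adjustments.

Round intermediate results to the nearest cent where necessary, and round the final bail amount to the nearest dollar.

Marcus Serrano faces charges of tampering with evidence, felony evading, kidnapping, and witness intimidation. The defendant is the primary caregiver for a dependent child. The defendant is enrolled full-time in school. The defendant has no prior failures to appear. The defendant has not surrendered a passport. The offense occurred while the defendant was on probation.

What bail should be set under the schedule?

$205110

Base amounts from the schedule: tampering with evidence $5350; felony evading $139000; kidnapping $60000; witness intimidation $134000.
Stacking rule: sum of all bases. $5350 + $139000 + $60000 + $134000 = $338350.
Defendant is the primary caregiver for a dependent (−$6250 flat): $338350 − $6250 = $332100.
Offense committed while on probation or parole (+$9750 flat): $332100 + $9750 = $341850.
Defendant is enrolled full-time in school (−40%): $341850 × 0.6 = $205110.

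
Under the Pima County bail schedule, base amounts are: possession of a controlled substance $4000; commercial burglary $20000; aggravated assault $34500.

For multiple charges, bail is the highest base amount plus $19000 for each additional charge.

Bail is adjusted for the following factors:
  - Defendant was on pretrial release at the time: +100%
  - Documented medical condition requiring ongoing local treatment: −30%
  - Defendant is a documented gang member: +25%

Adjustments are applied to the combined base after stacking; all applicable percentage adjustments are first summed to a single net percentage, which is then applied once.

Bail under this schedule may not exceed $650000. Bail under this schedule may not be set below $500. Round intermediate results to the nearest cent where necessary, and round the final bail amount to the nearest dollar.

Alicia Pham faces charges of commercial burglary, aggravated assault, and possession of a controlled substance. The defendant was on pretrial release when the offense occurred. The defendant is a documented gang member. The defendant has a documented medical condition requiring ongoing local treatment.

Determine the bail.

Base amounts from the schedule: commercial burglary $20000; aggravated assault $34500; possession of a controlled substance $4000.
Stacking rule: highest base plus $19000 per additional charge. Highest is aggravated assault at $34500; 2 additional charges → +$38000. Combined base = $72500.
Net percentage adjustment: +100% −30% +25% = +95%. $72500 × 1.95 = $141375.
$141375 is within the $650000 maximum.
$141375 is at or above the $500 minimum.

$141375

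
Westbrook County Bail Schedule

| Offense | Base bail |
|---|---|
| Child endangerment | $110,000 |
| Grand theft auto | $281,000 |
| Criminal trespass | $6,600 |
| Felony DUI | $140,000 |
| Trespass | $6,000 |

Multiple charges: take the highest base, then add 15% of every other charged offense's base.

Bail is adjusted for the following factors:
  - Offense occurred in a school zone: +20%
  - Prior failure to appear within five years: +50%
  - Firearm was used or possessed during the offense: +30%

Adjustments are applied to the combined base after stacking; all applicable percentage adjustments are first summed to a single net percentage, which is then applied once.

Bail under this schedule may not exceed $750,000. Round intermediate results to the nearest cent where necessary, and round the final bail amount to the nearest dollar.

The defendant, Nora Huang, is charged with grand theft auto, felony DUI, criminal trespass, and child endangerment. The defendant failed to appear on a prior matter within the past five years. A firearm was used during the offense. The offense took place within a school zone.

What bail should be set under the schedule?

$638,980

Base amounts from the schedule: grand theft auto $281,000; felony DUI $140,000; criminal trespass $6,600; child endangerment $110,000.
Stacking rule: highest base plus 15% of each additional charge. Highest is grand theft auto at $281,000. Additional: $140,000 × 15% = $21,000; $6,600 × 15% = $990; $110,000 × 15% = $16,500. Combined base = $281,000 + $38,490 = $319,490.
Net percentage adjustment: +20% +50% +30% = +100%. $319,490 × 2 = $638,980.
$638,980 is within the $750,000 maximum.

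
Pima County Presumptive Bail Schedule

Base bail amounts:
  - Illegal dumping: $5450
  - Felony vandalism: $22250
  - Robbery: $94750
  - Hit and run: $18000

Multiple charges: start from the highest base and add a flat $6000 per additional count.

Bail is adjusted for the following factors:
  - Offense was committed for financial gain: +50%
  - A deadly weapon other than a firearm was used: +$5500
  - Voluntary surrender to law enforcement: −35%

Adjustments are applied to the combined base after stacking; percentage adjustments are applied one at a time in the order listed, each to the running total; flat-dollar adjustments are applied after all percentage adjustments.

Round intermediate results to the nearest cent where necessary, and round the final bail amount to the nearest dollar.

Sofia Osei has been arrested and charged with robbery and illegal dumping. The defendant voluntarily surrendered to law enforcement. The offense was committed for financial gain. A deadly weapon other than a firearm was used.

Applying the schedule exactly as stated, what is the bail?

Base amounts from the schedule: robbery $94750; illegal dumping $5450.
Stacking rule: highest base plus $6000 per additional charge. Highest is robbery at $94750; 1 additional charge → +$6000. Combined base = $100750.
Offense was committed for financial gain (+50%): $100750 × 1.5 = $151125.
Voluntary surrender to law enforcement (−35%): $151125 × 0.65 = $98231.25.
A deadly weapon other than a firearm was used (+$5500 flat): $98231.25 + $5500 = $103731.25.
Rounded to the nearest dollar: $103731.

$103731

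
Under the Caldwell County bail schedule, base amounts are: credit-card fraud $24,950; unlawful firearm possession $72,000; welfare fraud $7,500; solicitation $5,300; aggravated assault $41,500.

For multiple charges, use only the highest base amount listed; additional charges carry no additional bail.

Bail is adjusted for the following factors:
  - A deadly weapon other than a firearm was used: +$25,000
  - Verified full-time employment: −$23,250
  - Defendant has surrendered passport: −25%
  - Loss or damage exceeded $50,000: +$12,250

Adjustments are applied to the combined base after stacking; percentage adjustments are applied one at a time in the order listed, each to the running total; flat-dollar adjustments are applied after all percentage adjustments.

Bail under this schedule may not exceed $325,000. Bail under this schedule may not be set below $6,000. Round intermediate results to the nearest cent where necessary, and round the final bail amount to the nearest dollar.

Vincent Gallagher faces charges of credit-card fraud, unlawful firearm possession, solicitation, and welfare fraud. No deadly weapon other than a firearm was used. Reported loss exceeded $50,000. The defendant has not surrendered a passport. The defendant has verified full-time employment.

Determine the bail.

Base amounts from the schedule: credit-card fraud $24,950; unlawful firearm possession $72,000; solicitation $5,300; welfare fraud $7,500.
Stacking rule: use the highest base only. Highest is unlawful firearm possession at $72,000. Combined base = $72,000.
Verified full-time employment (−$23,250 flat): $72,000 − $23,250 = $48,750.
Loss or damage exceeded $50,000 (+$12,250 flat): $48,750 + $12,250 = $61,000.
$61,000 is within the $325,000 maximum.
$61,000 is at or above the $6,000 minimum.

$61,000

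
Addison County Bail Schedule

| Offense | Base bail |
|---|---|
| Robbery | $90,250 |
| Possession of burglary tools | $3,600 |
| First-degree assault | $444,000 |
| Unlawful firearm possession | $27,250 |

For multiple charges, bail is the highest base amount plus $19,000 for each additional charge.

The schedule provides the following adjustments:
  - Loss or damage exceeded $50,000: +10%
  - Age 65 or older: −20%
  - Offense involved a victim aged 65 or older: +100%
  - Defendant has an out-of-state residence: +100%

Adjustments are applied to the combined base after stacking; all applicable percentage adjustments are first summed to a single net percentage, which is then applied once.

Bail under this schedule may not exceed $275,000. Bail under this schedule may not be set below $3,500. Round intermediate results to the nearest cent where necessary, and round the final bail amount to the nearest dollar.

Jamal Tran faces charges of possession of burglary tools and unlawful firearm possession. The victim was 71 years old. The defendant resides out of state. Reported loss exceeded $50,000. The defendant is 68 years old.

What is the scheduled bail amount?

Base amounts from the schedule: possession of burglary tools $3,600; unlawful firearm possession $27,250.
Stacking rule: highest base plus $19,000 per additional charge. Highest is unlawful firearm possession at $27,250; 1 additional charge → +$19,000. Combined base = $46,250.
Net percentage adjustment: +10% −20% +100% +100% = +190%. $46,250 × 2.9 = $134,125.
$134,125 is within the $275,000 maximum.
$134,125 is at or above the $3,500 minimum.

$134,125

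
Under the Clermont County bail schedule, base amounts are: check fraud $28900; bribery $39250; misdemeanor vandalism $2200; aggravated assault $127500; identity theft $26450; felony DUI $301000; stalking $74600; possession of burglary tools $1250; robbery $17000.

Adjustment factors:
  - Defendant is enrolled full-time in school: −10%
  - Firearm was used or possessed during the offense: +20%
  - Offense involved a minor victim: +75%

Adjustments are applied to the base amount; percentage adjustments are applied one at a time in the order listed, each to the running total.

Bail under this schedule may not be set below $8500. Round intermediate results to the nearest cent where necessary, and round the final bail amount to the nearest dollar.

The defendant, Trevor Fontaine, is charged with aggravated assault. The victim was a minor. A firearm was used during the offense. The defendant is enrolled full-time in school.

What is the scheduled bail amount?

Base amounts from the schedule: aggravated assault $127500.
Single charge. Combined base = $127500.
Defendant is enrolled full-time in school (−10%): $127500 × 0.9 = $114750.
Firearm was used or possessed during the offense (+20%): $114750 × 1.2 = $137700.
Offense involved a minor victim (+75%): $137700 × 1.75 = $240975.
$240975 is at or above the $8500 minimum.

$240975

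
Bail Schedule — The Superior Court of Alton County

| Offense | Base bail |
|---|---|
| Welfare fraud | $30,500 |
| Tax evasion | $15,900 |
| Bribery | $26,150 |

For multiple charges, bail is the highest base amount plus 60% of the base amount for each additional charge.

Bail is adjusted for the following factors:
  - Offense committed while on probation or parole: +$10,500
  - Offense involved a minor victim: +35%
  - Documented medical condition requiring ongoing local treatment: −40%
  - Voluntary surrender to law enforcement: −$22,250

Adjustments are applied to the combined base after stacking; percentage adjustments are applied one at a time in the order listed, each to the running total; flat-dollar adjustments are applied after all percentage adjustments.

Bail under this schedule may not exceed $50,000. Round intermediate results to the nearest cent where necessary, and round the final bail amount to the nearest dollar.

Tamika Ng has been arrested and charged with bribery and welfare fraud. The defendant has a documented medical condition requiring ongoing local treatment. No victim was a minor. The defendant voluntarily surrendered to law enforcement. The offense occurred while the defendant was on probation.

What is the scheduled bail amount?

$15,964

Base amounts from the schedule: bribery $26,150; welfare fraud $30,500.
Stacking rule: highest base plus 60% of each additional charge. Highest is welfare fraud at $30,500. Additional: $26,150 × 60% = $15,690. Combined base = $30,500 + $15,690 = $46,190.
Documented medical condition requiring ongoing local treatment (−40%): $46,190 × 0.6 = $27,714.
Offense committed while on probation or parole (+$10,500 flat): $27,714 + $10,500 = $38,214.
Voluntary surrender to law enforcement (−$22,250 flat): $38,214 − $22,250 = $15,964.
$15,964 is within the $50,000 maximum.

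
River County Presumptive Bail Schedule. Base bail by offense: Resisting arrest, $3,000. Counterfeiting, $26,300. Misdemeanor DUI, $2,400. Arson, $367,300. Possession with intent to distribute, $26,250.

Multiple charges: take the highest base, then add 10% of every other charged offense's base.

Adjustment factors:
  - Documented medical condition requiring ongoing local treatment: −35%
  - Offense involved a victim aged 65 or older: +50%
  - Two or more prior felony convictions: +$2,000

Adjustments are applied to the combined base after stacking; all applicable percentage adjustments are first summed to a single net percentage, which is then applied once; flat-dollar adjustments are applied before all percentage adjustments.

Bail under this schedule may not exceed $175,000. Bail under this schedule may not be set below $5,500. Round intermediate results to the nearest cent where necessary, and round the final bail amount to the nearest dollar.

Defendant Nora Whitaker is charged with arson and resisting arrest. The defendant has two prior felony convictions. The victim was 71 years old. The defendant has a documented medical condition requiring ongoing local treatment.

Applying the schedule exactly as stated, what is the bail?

Base amounts from the schedule: arson $367,300; resisting arrest $3,000.
Stacking rule: highest base plus 10% of each additional charge. Highest is arson at $367,300. Additional: $3,000 × 10% = $300. Combined base = $367,300 + $300 = $367,600.
Two or more prior felony convictions (+$2,000 flat): $367,600 + $2,000 = $369,600.
Net percentage adjustment: −35% +50% = +15%. $369,600 × 1.15 = $425,040.
Result $425,040 exceeds the maximum of $175,000; bail is capped at $175,000.
$175,000 is at or above the $5,500 minimum.

$175,000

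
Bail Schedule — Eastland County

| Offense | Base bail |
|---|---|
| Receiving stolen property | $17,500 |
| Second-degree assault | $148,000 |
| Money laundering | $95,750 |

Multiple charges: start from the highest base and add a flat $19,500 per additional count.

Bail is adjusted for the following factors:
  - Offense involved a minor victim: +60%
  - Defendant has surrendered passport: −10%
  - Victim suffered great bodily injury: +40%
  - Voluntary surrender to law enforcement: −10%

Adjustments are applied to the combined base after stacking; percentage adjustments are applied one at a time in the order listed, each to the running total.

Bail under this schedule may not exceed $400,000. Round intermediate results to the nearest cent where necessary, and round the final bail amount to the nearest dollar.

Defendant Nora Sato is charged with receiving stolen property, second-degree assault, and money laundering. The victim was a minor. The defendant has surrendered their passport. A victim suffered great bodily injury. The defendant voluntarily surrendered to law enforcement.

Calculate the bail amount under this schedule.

$339,293

Base amounts from the schedule: receiving stolen property $17,500; second-degree assault $148,000; money laundering $95,750.
Stacking rule: highest base plus $19,500 per additional charge. Highest is second-degree assault at $148,000; 2 additional charges → +$39,000. Combined base = $187,000.
Offense involved a minor victim (+60%): $187,000 × 1.6 = $299,200.
Defendant has surrendered passport (−10%): $299,200 × 0.9 = $269,280.
Victim suffered great bodily injury (+40%): $269,280 × 1.4 = $376,992.
Voluntary surrender to law enforcement (−10%): $376,992 × 0.9 = $339,292.80.
$339,292.80 is within the $400,000 maximum.
Rounded to the nearest dollar: $339,293.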